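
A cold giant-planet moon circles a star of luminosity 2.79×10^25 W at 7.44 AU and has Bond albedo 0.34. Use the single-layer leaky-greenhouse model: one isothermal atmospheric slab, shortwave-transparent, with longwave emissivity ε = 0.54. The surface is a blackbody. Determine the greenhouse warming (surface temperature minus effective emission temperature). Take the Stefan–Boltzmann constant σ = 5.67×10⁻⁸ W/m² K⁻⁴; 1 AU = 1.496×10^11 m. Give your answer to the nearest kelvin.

4 kelvin

d = 7.44 × 1.496×10^11 m = 1.113×10^12 m.
Flux at the orbit: S = L/(4πd²) = 2.79×10^25/(4π·(1.11×10^12)²) = 1.792 W/m².
Effective emission temperature (TOA balance): σT_e⁴ = S(1−α)/4 = 0.2957 W/m² → T_e = 47.79 K.
The surface balance (absorbed SW + ε·downward IR = σT_s⁴) with T_a⁴ = T_s⁴/2 reduces to T_s = T_e·[2/(2−ε)]^¼ = 51.70 K.
Greenhouse warming: T_s − T_e = 3.912 K.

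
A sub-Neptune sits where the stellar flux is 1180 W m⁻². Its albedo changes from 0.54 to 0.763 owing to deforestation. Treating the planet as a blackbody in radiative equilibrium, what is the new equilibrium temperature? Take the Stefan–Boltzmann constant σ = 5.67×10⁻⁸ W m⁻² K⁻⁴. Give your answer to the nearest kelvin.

187 kelvin

With the new albedo, S(1−α₂)/4 = 69.91 W m⁻², so T₂ = 187.4 K.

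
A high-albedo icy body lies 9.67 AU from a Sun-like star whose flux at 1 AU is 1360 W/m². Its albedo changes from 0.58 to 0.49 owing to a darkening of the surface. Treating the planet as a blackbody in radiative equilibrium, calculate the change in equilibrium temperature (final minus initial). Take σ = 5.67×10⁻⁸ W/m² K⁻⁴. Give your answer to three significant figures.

By the inverse-square law, S = 1360/9.67² = 14.54 W/m².
Initial: T₁ = [S(1−0.58)/(4σ)]^(1/4) = 72.04 K.
With α = 0.49, T₂ = 75.62 K.
ΔT = T₂ − T₁ = 3.583 K.

3.58 K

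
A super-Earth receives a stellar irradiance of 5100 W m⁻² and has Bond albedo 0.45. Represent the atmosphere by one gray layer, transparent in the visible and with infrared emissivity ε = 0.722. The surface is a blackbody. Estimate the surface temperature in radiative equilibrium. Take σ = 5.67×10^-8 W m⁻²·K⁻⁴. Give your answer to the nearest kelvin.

Effective emission temperature (TOA balance): σT_e⁴ = S(1−α)/4 = 701.2 W m⁻² → T_e = 333.5 K.
The surface balance (absorbed SW + ε·downward IR = σT_s⁴) with T_a⁴ = T_s⁴/2 reduces to T_s = T_e·[2/(2−ε)]^¼ = 373.0 K.

373 K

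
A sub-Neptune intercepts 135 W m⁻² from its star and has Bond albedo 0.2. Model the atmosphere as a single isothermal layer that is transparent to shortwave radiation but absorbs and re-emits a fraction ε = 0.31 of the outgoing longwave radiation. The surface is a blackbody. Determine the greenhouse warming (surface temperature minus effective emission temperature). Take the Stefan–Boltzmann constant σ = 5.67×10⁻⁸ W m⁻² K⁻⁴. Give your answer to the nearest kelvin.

Effective emission temperature (TOA balance): σT_e⁴ = S(1−α)/4 = 27.00 W m⁻² → T_e = 147.7 K.
The surface balance (absorbed SW + ε·downward IR = σT_s⁴) with T_a⁴ = T_s⁴/2 reduces to T_s = T_e·[2/(2−ε)]^¼ = 154.1 K.
The atmosphere warms the surface by 6.353 K.

6 K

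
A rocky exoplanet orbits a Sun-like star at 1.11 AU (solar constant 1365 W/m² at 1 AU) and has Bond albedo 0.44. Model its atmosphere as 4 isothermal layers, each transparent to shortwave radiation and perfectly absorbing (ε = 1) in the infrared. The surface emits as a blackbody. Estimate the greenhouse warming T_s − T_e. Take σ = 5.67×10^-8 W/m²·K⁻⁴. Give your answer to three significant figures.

Flux at the orbit: S = 1365/(1.11)² = 1108 W/m².
Top-of-atmosphere balance: σT_e⁴ = S(1−α)/4 = 155.1 W/m² → T_e = 228.7 K.
Surface: T_s = (5)^¼·T_e = 342.0 K.
So the greenhouse effect raises the surface by 342.0 − 228.7 = 113.3 K.

113 kelvin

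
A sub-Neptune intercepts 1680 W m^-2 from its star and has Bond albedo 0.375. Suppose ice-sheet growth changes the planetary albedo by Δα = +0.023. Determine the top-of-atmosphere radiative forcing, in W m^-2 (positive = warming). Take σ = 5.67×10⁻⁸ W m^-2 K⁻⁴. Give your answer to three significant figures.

ΔF = −(S/4)Δα = −(1680/4)×(+0.023) = -9.660 W m^-2.

-9.66 W m^-2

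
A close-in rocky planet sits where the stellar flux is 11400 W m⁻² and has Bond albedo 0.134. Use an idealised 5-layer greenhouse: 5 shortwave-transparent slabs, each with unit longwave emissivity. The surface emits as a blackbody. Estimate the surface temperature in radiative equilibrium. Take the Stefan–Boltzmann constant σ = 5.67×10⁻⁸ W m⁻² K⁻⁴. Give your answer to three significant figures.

Top-of-atmosphere balance: σT_e⁴ = S(1−α)/4 = 2468 W m⁻² → T_e = 456.8 K.
For an N-layer opaque stack, T_s⁴ = (N+1)T_e⁴, hence T_s = (6)^(1/4)×456.8 K = 714.9 K.

715 K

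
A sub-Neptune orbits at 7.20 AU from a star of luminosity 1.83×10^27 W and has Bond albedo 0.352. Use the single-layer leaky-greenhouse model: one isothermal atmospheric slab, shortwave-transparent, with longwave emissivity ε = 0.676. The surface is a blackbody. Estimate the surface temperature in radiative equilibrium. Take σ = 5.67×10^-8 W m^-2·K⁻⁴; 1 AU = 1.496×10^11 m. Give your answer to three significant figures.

153 K

Orbital distance: d = 7.20 AU = 1.077×10^12 m.
S = L/(4πd²) = 125.5 W m^-2.
The planet radiates to space at T_e = [S(1−α)/(4σ)]^(1/4) = 137.6 K.
Surface balance with a leaky layer gives σT_s⁴ = σT_e⁴·2/(2−ε), so T_s = T_e·[2/(2−0.676)]^(1/4) = 152.6 K.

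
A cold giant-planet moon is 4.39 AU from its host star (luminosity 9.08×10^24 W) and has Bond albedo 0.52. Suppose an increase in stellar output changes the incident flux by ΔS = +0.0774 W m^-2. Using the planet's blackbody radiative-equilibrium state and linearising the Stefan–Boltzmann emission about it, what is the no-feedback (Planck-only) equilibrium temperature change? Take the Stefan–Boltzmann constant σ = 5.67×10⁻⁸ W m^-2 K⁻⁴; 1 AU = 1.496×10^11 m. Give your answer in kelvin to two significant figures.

0.50 kelvin

Orbital distance: d = 4.39 AU = 6.567×10^11 m.
S = L/(4πd²) = 1.675 W m^-2.
Reference equilibrium: T_e = [S(1−α)/(4σ)]^(1/4) = 43.39 K.
TOA radiative forcing: ΔF = (1−α)ΔS/4 = 0.48·(+0.0774)/4 = 0.009288 W m^-2.
The Planck feedback parameter is 4σT_e³ = 0.01853 W m^-2/K.
Hence the no-feedback warming is ΔF/(4σT_e³) = 0.501 K.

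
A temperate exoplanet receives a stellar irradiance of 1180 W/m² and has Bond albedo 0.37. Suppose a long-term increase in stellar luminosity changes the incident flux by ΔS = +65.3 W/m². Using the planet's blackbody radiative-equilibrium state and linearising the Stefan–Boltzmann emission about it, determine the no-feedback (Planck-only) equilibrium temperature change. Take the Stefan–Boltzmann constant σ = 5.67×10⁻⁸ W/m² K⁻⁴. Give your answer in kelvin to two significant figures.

3.3 K

Unperturbed T_e = [1180·(1−0.37)/(4σ)]^¼ = 239.3 K.
ΔF = Δ[S(1−α)]/4 = (1−0.37)·+65.3/4 = 10.28 W/m².
Linearising σT⁴ gives d(σT⁴)/dT = 4σT_e³ = 3.107 W/m² per K.
Hence the no-feedback warming is ΔF/(4σT_e³) = 3.31 K.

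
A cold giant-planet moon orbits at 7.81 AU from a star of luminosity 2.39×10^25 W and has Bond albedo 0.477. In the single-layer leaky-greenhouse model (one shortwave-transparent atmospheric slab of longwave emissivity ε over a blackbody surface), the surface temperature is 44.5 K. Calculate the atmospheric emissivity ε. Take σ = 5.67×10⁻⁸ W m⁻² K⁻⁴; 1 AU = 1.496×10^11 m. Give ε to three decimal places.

0.361

d = 7.81 × 1.496×10^11 m = 1.168×10^12 m.
Spreading L over a sphere of radius d: S = 2.39×10^25/(4π·1.17×10^12²) = 1.393 W m⁻².
Effective temperature: T_e = [S(1−α)/(4σ)]^(1/4) = 42.34 K.
T_s⁴ = T_e⁴·2/(2−ε) → ε = 2 − 2(T_e/T_s)⁴ = 2 − 2·(42.34/44.5)⁴ = 0.3614.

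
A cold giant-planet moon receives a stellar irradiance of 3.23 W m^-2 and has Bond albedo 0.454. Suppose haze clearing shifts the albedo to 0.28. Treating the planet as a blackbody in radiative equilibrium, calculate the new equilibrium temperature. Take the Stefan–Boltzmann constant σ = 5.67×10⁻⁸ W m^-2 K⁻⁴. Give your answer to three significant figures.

With the new albedo, S(1−α₂)/4 = 0.5814 W m^-2, so T₂ = 56.59 K.

56.6 kelvin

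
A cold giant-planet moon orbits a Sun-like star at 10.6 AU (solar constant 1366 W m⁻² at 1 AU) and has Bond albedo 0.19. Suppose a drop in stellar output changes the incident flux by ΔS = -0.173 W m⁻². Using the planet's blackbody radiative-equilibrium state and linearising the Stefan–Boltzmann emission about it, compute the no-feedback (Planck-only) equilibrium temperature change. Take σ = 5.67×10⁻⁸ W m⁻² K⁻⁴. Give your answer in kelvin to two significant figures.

Flux at the orbit: S = 1366/(10.6)² = 12.16 W m⁻².
Unperturbed T_e = [12.16·(1−0.19)/(4σ)]^¼ = 81.17 K.
Only a fraction (1−α) is absorbed and it's spread over 4πR², so ΔF = (1−α)ΔS/4 = -0.03503 W m⁻².
Planck response: λ_P = 4σT_e³ = 4·5.67×10⁻⁸·(81.17)³ = 0.1213 W m⁻²/K.
Hence the no-feedback warming is ΔF/(4σT_e³) = -0.289 K.

-0.29 kelvin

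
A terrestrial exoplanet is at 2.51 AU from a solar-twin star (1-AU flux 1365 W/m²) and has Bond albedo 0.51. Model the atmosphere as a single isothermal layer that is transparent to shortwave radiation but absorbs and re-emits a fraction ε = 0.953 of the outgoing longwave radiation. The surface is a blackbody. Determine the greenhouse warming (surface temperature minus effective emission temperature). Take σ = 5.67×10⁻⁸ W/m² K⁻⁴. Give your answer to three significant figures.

By the inverse-square law, S = 1365/2.51² = 216.7 W/m².
The planet radiates to space at T_e = [S(1−α)/(4σ)]^(1/4) = 147.1 K.
Surface balance with a leaky layer gives σT_s⁴ = σT_e⁴·2/(2−ε), so T_s = T_e·[2/(2−0.953)]^(1/4) = 172.9 K.
Greenhouse warming: T_s − T_e = 25.83 K.

25.8 K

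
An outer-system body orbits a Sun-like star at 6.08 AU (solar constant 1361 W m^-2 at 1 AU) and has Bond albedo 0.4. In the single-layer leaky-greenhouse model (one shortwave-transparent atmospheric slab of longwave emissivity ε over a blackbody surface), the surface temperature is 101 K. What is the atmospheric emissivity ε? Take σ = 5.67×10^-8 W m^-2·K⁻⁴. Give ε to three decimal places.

Flux at the orbit: S = 1361/(6.08)² = 36.82 W m^-2.
Effective temperature: T_e = [S(1−α)/(4σ)]^(1/4) = 99.34 K.
T_s⁴ = T_e⁴·2/(2−ε) → ε = 2 − 2(T_e/T_s)⁴ = 2 − 2·(99.34/101)⁴ = 0.1280.

0.128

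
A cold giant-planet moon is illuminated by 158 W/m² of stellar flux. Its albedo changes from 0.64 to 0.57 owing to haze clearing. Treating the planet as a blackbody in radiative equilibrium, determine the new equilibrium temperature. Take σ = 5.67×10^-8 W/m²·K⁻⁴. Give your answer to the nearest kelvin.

With the new albedo, S(1−α₂)/4 = 16.99 W/m², so T₂ = 131.6 K.

132 K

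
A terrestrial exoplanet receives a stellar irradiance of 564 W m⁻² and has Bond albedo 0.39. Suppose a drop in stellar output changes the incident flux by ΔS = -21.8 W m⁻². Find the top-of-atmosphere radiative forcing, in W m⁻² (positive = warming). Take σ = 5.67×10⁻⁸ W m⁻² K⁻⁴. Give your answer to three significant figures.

-3.32 W m⁻²

ΔF = Δ[S(1−α)]/4 = (1−0.39)·-21.8/4 = -3.325 W m⁻².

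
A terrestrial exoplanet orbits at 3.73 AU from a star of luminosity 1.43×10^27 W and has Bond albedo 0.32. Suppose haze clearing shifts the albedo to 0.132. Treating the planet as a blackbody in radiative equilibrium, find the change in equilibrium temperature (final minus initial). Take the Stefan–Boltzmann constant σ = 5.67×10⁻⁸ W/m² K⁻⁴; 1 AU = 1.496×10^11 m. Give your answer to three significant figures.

Orbital distance: d = 3.73 AU = 5.580×10^11 m.
Flux at the orbit: S = L/(4πd²) = 1.43×10^27/(4π·(5.58×10^11)²) = 365.5 W/m².
Before: T₁ = [365.5·0.68/(4σ)]^(1/4) = 181.9 K.
After:  T₂ = [365.5·0.868/(4σ)]^(1/4) = 193.4 K.
ΔT = T₂ − T₁ = 11.45 K.

11.4 kelvin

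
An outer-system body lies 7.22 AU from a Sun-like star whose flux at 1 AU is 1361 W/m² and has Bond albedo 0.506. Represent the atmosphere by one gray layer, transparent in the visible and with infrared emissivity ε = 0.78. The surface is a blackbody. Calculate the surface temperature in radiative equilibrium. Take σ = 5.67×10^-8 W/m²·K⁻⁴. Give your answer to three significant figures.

98.3 K

By the inverse-square law, S = 1361/7.22² = 26.11 W/m².
Effective emission temperature (TOA balance): σT_e⁴ = S(1−α)/4 = 3.224 W/m² → T_e = 86.84 K.
Surface balance with a leaky layer gives σT_s⁴ = σT_e⁴·2/(2−ε), so T_s = T_e·[2/(2−0.78)]^(1/4) = 98.26 K.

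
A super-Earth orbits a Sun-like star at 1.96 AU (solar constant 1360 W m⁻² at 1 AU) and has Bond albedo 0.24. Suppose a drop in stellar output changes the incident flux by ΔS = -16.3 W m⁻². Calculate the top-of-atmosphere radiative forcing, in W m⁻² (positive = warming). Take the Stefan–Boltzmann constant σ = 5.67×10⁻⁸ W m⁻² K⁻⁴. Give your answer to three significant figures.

-3.10 W m⁻²

Irradiance scales as 1/d², so S = 1360 W m⁻² × (1/1.96)² = 354.0 W m⁻².
ΔF = Δ[S(1−α)]/4 = (1−0.24)·-16.3/4 = -3.097 W m⁻².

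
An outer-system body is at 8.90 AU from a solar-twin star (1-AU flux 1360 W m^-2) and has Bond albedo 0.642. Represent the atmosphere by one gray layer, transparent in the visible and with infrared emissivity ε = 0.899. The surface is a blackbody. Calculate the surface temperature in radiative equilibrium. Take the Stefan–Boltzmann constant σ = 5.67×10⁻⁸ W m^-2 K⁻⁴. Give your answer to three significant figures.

83.8 K

By the inverse-square law, S = 1360/8.90² = 17.17 W m^-2.
Effective emission temperature (TOA balance): σT_e⁴ = S(1−α)/4 = 1.537 W m^-2 → T_e = 72.15 K.
For a single slab of emissivity ε, T_s⁴ = 2T_e⁴/(2−ε); thus T_s = 72.15·(1.817)^(1/4) = 83.76 K.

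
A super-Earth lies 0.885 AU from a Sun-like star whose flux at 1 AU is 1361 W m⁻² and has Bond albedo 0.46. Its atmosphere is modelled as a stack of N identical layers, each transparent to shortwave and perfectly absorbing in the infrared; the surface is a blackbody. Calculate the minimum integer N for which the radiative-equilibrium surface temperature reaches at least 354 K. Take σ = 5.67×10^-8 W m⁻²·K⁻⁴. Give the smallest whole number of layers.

3

By the inverse-square law, S = 1361/0.885² = 1738 W m⁻².
The effective emission temperature is T_e = [S(1−α)/(4σ)]^¼ = 253.6 K.
Since T_s⁴ = (N+1)T_e⁴, we need N ≥ (T_s/T_e)⁴ − 1 = 2.796.
The minimum whole number is N = 3.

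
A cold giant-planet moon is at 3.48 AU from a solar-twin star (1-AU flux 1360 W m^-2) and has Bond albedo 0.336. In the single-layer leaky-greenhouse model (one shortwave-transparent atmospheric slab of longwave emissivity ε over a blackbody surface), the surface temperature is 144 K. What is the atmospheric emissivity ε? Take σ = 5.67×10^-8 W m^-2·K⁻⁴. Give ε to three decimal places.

By the inverse-square law, S = 1360/3.48² = 112.3 W m^-2.
TOA balance gives T_e = 134.7 K.
Since (2−ε)/2 = (T_e/T_s)⁴ = 0.7646, ε = 0.4707.

0.471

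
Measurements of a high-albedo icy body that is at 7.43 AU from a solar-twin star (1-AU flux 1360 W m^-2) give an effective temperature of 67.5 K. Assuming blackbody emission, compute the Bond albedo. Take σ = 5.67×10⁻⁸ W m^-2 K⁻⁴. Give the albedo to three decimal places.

By the inverse-square law, S = 1360/7.43² = 24.64 W m^-2.
Energy balance: S(1−α)/4 = σT⁴, so 1−α = 4σT⁴/S.
4σT⁴ = 4·5.67×10⁻⁸·(67.5)⁴ = 4.708 W m^-2.
1−α = 4.708/24.64 = 0.1911, so α = 0.8089.

0.809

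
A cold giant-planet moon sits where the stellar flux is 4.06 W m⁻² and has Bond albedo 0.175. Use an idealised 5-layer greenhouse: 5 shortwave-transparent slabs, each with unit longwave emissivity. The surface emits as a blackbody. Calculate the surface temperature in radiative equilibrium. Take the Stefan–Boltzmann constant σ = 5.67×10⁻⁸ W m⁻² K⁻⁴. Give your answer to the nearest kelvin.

OLR = S(1−α)/4 = 0.8374 W m⁻²; the top layer radiates at T_e = 61.99 K.
With N = 5 opaque layers, T_s = (N+1)^(1/4)·T_e = 6^(1/4)·61.99 = 97.02 K.

97 K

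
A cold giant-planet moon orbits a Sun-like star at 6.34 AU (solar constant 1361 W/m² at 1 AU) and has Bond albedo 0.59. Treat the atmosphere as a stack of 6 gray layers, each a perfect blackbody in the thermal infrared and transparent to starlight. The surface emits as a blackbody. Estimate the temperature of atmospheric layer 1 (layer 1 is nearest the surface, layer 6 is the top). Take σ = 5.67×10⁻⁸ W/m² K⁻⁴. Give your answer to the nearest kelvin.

138 K

Irradiance scales as 1/d², so S = 1361 W/m² × (1/6.34)² = 33.86 W/m².
The effective emission temperature is T_e = [S(1−α)/(4σ)]^¼ = 88.45 K.
Each opaque layer satisfies 2T_j⁴ = T_{j−1}⁴ + T_{j+1}⁴, giving T_k⁴ = (N+1−k)T_e⁴.
T_1 = (6)^(1/4)·88.45 = 138.4 K.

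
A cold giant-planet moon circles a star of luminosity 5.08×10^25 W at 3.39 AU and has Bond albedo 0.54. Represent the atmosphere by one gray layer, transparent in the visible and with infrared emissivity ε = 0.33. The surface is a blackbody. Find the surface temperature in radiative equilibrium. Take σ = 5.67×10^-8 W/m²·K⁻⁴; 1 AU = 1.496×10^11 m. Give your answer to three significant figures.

Orbital distance: d = 3.39 AU = 5.071×10^11 m.
Flux at the orbit: S = L/(4πd²) = 5.08×10^25/(4π·(5.07×10^11)²) = 15.72 W/m².
At the top of the atmosphere, σT_e⁴ = S(1−α)/4 = 1.808 W/m², giving T_e = 75.14 K.
For a single slab of emissivity ε, T_s⁴ = 2T_e⁴/(2−ε); thus T_s = 75.14·(1.198)^(1/4) = 78.61 K.

78.6 K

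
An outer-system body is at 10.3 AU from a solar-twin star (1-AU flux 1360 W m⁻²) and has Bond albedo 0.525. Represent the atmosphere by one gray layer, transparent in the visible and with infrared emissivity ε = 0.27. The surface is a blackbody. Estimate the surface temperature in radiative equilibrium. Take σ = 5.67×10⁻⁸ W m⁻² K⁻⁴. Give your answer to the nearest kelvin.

75 K

Flux at the orbit: S = 1360/(10.3)² = 12.82 W m⁻².
The planet radiates to space at T_e = [S(1−α)/(4σ)]^(1/4) = 71.98 K.
The surface balance (absorbed SW + ε·downward IR = σT_s⁴) with T_a⁴ = T_s⁴/2 reduces to T_s = T_e·[2/(2−ε)]^¼ = 74.64 K.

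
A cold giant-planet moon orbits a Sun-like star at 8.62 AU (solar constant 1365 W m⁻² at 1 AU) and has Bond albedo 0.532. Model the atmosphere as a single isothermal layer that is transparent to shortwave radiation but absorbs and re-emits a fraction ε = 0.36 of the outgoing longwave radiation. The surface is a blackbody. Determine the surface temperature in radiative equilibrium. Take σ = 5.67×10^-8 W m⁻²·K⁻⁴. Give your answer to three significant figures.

82.5 K

By the inverse-square law, S = 1365/8.62² = 18.37 W m⁻².
Effective emission temperature (TOA balance): σT_e⁴ = S(1−α)/4 = 2.149 W m⁻² → T_e = 78.47 K.
Surface balance with a leaky layer gives σT_s⁴ = σT_e⁴·2/(2−ε), so T_s = T_e·[2/(2−0.36)]^(1/4) = 82.46 K.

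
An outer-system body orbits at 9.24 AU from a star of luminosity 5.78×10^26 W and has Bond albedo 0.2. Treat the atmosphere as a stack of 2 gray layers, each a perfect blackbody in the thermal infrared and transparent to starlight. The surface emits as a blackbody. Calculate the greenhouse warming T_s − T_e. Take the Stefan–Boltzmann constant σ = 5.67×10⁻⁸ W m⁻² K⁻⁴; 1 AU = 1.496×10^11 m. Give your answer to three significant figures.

30.3 K

Orbital distance: d = 9.24 AU = 1.382×10^12 m.
Flux at the orbit: S = L/(4πd²) = 5.78×10^26/(4π·(1.38×10^12)²) = 24.07 W m⁻².
Top-of-atmosphere balance: σT_e⁴ = S(1−α)/4 = 4.814 W m⁻² → T_e = 95.99 K.
Surface: T_s = (3)^¼·T_e = 126.3 K.
Warming: T_s − T_e = 30.34 K.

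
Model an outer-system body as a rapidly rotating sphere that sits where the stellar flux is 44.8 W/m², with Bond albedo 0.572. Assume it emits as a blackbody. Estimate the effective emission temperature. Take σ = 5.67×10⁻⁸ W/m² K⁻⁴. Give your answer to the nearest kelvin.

96 K

The planet absorbs (1−α)S over its disc πR² and re-emits over 4πR², so the mean absorbed flux is (1−0.572)·44.80/4 = 4.794 W/m².
Balancing against σT⁴: T = (4.794/5.67×10⁻⁸)^(1/4) = 95.89 K.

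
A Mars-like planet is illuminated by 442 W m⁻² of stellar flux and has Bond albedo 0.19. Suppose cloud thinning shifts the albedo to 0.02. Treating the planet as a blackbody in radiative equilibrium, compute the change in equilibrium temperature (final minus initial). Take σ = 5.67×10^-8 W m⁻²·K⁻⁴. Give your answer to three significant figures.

Before: T₁ = [442.0·0.81/(4σ)]^(1/4) = 199.3 K.
Final:   T₂ = [S(1−0.02)/(4σ)]^(1/4) = 209.1 K.
Change: 209.1 − 199.3 = 9.724 K.

9.72 K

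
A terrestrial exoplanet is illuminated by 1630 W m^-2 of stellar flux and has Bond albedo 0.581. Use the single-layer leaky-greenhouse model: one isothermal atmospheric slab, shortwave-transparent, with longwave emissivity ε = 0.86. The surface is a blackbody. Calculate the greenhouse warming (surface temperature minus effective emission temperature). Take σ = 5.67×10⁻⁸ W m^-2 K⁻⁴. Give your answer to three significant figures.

35.3 K

Effective emission temperature (TOA balance): σT_e⁴ = S(1−α)/4 = 170.7 W m^-2 → T_e = 234.3 K.
The surface balance (absorbed SW + ε·downward IR = σT_s⁴) with T_a⁴ = T_s⁴/2 reduces to T_s = T_e·[2/(2−ε)]^¼ = 269.6 K.
The atmosphere warms the surface by 35.35 K.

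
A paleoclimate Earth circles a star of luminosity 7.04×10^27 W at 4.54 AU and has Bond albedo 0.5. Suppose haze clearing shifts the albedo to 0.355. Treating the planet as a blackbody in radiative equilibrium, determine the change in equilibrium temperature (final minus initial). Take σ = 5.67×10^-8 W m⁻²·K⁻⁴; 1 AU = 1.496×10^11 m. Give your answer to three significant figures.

15.0 K

d = 4.54 × 1.496×10^11 m = 6.792×10^11 m.
Spreading L over a sphere of radius d: S = 7.04×10^27/(4π·6.79×10^11²) = 1214 W m⁻².
Before: T₁ = [1214·0.5/(4σ)]^(1/4) = 227.5 K.
With α = 0.355, T₂ = 242.4 K.
ΔT = T₂ − T₁ = 14.95 K.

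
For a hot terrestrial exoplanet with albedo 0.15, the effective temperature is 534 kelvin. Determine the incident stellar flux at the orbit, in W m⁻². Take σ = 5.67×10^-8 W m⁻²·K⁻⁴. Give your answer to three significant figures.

From S(1−α)/4 = σT⁴: S = 4σT⁴/(1−α).
The emitted flux is σT⁴ = 4611 W m⁻².
So S = 4×4611/(1−0.15) = 21700 W m⁻².

21700 W m⁻²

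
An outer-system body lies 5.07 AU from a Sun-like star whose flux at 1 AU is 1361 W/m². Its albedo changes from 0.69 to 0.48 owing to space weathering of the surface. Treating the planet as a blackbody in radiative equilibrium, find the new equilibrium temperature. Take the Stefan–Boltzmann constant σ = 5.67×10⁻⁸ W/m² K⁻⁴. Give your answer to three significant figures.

105 K

Irradiance scales as 1/d², so S = 1361 W/m² × (1/5.07)² = 52.95 W/m².
New equilibrium: T₂ = [(1−0.48)·52.95/(4σ)]^(1/4) = 105.0 K.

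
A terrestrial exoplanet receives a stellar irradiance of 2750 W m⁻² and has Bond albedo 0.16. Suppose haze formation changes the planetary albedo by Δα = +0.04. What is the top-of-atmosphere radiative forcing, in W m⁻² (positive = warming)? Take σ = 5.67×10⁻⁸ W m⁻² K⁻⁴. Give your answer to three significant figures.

ΔF = −(S/4)Δα = −(2750/4)×(+0.04) = -27.50 W m⁻².

-27.5 W m⁻²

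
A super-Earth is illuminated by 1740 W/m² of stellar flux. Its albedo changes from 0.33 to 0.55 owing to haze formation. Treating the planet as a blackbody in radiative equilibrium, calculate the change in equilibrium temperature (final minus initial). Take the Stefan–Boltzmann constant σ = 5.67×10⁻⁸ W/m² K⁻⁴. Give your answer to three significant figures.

-25.4 K

Before: T₁ = [1740·0.67/(4σ)]^(1/4) = 267.8 K.
Final:   T₂ = [S(1−0.55)/(4σ)]^(1/4) = 242.4 K.
ΔT = T₂ − T₁ = -25.36 K.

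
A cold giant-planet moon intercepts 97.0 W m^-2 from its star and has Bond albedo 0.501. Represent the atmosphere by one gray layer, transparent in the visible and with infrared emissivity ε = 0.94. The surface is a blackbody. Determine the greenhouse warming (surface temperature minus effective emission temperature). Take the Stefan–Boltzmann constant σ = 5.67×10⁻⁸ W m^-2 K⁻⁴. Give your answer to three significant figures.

The planet radiates to space at T_e = [S(1−α)/(4σ)]^(1/4) = 120.9 K.
Surface balance with a leaky layer gives σT_s⁴ = σT_e⁴·2/(2−ε), so T_s = T_e·[2/(2−0.94)]^(1/4) = 141.7 K.
Greenhouse warming: T_s − T_e = 20.79 K.

20.8 K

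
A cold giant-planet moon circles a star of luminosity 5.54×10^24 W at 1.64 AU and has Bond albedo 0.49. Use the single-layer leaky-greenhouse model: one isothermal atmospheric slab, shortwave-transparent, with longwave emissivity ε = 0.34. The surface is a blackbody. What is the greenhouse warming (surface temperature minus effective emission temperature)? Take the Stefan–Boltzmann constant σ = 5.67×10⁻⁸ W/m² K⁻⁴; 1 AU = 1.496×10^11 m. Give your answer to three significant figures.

d = 1.64 × 1.496×10^11 m = 2.453×10^11 m.
Spreading L over a sphere of radius d: S = 5.54×10^24/(4π·2.45×10^11²) = 7.324 W/m².
At the top of the atmosphere, σT_e⁴ = S(1−α)/4 = 0.9338 W/m², giving T_e = 63.70 K.
For a single slab of emissivity ε, T_s⁴ = 2T_e⁴/(2−ε); thus T_s = 63.70·(1.205)^(1/4) = 66.74 K.
Greenhouse warming: T_s − T_e = 3.038 K.

3.04 kelvin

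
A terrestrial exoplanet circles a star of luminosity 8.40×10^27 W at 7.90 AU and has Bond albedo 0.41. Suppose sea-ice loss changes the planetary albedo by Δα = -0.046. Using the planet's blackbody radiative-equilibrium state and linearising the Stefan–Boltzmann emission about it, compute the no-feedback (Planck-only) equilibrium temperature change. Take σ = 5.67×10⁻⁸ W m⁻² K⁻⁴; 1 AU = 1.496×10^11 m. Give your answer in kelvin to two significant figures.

d = 7.90 × 1.496×10^11 m = 1.182×10^12 m.
Spreading L over a sphere of radius d: S = 8.40×10^27/(4π·1.18×10^12²) = 478.6 W m⁻².
Unperturbed T_e = [478.6·(1−0.41)/(4σ)]^¼ = 187.8 K.
TOA radiative forcing: ΔF = −S·Δα/4 = −478.6·(-0.046)/4 = 5.504 W m⁻².
Linearising σT⁴ gives d(σT⁴)/dT = 4σT_e³ = 1.503 W m⁻² per K.
So ΔT₀ = 5.504/1.503 = 3.66 K.

3.7 K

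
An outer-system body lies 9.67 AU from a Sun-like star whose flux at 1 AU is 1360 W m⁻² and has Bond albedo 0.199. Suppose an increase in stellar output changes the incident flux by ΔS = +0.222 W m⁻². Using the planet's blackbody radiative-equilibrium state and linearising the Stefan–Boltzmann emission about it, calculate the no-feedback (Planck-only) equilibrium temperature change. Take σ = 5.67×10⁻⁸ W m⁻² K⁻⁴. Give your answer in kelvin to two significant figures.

Flux at the orbit: S = 1360/(9.67)² = 14.54 W m⁻².
The baseline emission temperature is T_e = 84.66 K.
TOA radiative forcing: ΔF = (1−α)ΔS/4 = 0.801·(+0.222)/4 = 0.04446 W m⁻².
The Planck feedback parameter is 4σT_e³ = 0.1376 W m⁻²/K.
Hence the no-feedback warming is ΔF/(4σT_e³) = 0.323 K.

0.32 K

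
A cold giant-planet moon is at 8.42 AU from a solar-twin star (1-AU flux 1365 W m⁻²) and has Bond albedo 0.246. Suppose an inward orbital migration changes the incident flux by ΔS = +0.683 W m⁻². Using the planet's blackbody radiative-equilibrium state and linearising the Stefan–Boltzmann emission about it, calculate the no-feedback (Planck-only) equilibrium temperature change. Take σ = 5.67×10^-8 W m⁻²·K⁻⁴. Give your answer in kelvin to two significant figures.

0.79 K

Flux at the orbit: S = 1365/(8.42)² = 19.25 W m⁻².
The baseline emission temperature is T_e = 89.45 K.
TOA radiative forcing: ΔF = (1−α)ΔS/4 = 0.754·(+0.683)/4 = 0.1287 W m⁻².
The Planck feedback parameter is 4σT_e³ = 0.1623 W m⁻²/K.
So ΔT₀ = 0.1287/0.1623 = 0.793 K.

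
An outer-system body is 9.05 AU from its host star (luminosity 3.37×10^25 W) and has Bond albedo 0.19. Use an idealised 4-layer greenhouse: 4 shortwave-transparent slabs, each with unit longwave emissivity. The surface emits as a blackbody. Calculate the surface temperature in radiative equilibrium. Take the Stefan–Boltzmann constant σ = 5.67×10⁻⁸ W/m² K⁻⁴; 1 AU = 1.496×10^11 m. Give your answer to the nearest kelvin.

Orbital distance: d = 9.05 AU = 1.354×10^12 m.
S = L/(4πd²) = 1.463 W/m².
Top-of-atmosphere balance: σT_e⁴ = S(1−α)/4 = 0.2963 W/m² → T_e = 47.81 K.
With N = 4 opaque layers, T_s = (N+1)^(1/4)·T_e = 5^(1/4)·47.81 = 71.49 K.

71 kelvin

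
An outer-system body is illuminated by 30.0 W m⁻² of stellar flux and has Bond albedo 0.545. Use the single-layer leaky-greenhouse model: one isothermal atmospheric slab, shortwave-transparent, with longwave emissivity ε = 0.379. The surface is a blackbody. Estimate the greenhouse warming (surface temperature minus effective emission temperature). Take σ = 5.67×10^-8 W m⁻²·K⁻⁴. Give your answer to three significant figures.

4.75 K

Effective emission temperature (TOA balance): σT_e⁴ = S(1−α)/4 = 3.412 W m⁻² → T_e = 88.08 K.
Surface balance with a leaky layer gives σT_s⁴ = σT_e⁴·2/(2−ε), so T_s = T_e·[2/(2−0.379)]^(1/4) = 92.83 K.
The atmosphere warms the surface by 4.750 K.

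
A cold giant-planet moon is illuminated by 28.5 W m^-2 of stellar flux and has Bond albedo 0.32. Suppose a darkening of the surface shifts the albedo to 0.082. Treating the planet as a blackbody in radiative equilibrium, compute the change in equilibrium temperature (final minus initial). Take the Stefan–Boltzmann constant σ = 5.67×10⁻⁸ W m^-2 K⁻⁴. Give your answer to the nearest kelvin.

Initial: T₁ = [S(1−0.32)/(4σ)]^(1/4) = 96.15 K.
After:  T₂ = [28.50·0.918/(4σ)]^(1/4) = 103.6 K.
Change: 103.6 − 96.15 = 7.491 K.

7 K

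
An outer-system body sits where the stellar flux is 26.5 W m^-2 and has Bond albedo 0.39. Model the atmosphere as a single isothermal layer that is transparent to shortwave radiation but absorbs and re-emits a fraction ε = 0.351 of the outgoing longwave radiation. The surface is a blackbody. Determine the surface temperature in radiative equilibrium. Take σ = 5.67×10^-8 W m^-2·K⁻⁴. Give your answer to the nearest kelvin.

96 kelvin

At the top of the atmosphere, σT_e⁴ = S(1−α)/4 = 4.041 W m^-2, giving T_e = 91.88 K.
The surface balance (absorbed SW + ε·downward IR = σT_s⁴) with T_a⁴ = T_s⁴/2 reduces to T_s = T_e·[2/(2−ε)]^¼ = 96.42 K.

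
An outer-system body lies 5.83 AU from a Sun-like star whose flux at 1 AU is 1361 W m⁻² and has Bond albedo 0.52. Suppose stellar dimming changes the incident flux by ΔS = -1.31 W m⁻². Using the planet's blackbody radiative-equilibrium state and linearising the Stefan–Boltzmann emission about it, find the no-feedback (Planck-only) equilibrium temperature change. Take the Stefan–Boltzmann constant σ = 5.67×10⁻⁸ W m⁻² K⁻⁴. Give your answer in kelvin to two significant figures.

-0.78 K

By the inverse-square law, S = 1361/5.83² = 40.04 W m⁻².
The baseline emission temperature is T_e = 95.95 K.
ΔF = Δ[S(1−α)]/4 = (1−0.52)·-1.31/4 = -0.1572 W m⁻².
The Planck feedback parameter is 4σT_e³ = 0.2003 W m⁻²/K.
So ΔT₀ = -0.1572/0.2003 = -0.785 K.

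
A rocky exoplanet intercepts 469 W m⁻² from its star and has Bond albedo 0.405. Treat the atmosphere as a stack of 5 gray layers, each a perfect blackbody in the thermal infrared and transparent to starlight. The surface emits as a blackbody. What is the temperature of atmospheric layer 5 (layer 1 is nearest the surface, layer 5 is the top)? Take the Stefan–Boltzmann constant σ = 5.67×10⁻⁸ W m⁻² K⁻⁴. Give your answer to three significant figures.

OLR = S(1−α)/4 = 69.76 W m⁻²; the top layer radiates at T_e = 187.3 K.
In the N-layer model, layer k (counted from the surface) has T_k = (N+1−k)^(1/4)·T_e.
With k = 5: T_5 = (5+1−5)^¼·187.3 K = 187.3 K.

187 kelvin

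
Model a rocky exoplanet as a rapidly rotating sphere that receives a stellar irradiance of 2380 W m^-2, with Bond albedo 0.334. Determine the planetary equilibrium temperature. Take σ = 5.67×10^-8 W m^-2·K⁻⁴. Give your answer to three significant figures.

Averaging over the sphere, the absorbed flux is S(1−α)/4 = 396.3 W m^-2.
Balancing against σT⁴: T = (396.3/5.67×10⁻⁸)^(1/4) = 289.1 K.

289 K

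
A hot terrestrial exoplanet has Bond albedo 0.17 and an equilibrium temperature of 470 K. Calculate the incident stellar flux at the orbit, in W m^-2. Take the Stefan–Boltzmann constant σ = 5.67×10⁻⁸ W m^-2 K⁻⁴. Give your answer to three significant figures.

Invert the energy balance for S: S = 4σT⁴/(1−α).
The emitted flux is σT⁴ = 2767 W m^-2.
So S = 4×2767/(1−0.17) = 13330 W m^-2.

13300 W m^-2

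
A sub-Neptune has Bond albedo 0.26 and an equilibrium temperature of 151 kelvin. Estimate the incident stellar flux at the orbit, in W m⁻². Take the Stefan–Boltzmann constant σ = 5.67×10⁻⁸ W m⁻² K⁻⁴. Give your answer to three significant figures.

159 W m⁻²

From S(1−α)/4 = σT⁴: S = 4σT⁴/(1−α).
The emitted flux is σT⁴ = 29.48 W m⁻².
So S = 4×29.48/(1−0.26) = 159.3 W m⁻².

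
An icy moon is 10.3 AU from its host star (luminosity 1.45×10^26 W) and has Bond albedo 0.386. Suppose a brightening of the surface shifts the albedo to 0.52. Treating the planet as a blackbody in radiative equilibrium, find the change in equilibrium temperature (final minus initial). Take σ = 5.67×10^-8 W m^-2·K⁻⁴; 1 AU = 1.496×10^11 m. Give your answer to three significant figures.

-3.60 kelvin

d = 10.3 × 1.496×10^11 m = 1.541×10^12 m.
S = L/(4πd²) = 4.860 W m^-2.
With α = 0.386, T₁ = 60.23 K.
Final:   T₂ = [S(1−0.52)/(4σ)]^(1/4) = 56.63 K.
Change: 56.63 − 60.23 = -3.595 K.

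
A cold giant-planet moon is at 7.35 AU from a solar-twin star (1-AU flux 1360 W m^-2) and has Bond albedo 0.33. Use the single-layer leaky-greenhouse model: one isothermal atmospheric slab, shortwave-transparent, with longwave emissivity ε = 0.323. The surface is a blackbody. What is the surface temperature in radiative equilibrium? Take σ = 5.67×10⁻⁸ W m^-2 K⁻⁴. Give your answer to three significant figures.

97.0 kelvin

By the inverse-square law, S = 1360/7.35² = 25.17 W m^-2.
The planet radiates to space at T_e = [S(1−α)/(4σ)]^(1/4) = 92.86 K.
For a single slab of emissivity ε, T_s⁴ = 2T_e⁴/(2−ε); thus T_s = 92.86·(1.193)^(1/4) = 97.05 K.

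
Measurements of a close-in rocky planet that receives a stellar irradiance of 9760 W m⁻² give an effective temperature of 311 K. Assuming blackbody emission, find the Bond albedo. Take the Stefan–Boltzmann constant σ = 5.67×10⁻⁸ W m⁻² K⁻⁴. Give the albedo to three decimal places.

0.783

Energy balance: S(1−α)/4 = σT⁴, so 1−α = 4σT⁴/S.
4σT⁴ = 4·5.67×10⁻⁸·(311)⁴ = 2122 W m⁻².
1−α = 2122/9760 = 0.2174, so α = 0.7826.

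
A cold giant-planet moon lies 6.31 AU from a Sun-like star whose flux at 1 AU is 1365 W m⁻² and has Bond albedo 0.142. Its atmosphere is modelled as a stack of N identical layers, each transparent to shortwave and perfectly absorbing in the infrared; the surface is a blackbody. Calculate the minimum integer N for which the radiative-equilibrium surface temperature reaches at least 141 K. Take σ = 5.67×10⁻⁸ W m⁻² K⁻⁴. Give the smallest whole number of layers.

3

By the inverse-square law, S = 1365/6.31² = 34.28 W m⁻².
OLR = S(1−α)/4 = 7.354 W m⁻²; the top layer radiates at T_e = 106.7 K.
Since T_s⁴ = (N+1)T_e⁴, we need N ≥ (T_s/T_e)⁴ − 1 = 2.048.
Rounding up, N = 3.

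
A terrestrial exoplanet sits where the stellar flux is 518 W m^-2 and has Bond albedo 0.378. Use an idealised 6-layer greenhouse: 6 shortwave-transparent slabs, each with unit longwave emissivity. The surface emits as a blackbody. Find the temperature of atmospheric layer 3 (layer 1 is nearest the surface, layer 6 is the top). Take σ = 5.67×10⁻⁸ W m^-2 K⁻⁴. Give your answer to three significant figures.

275 kelvin

The effective emission temperature is T_e = [S(1−α)/(4σ)]^¼ = 194.1 K.
The net upward flux σT_e⁴ is constant between every pair of levels, so T_k⁴ = (N+1−k)T_e⁴.
With k = 3: T_3 = (6+1−3)^¼·194.1 K = 274.6 K.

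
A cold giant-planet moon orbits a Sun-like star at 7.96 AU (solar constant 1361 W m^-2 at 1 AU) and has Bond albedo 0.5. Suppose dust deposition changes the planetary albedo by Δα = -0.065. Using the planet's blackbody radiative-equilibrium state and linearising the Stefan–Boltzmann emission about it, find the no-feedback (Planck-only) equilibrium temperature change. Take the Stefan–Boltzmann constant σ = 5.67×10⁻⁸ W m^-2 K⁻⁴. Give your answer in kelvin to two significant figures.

2.7 kelvin

Flux at the orbit: S = 1361/(7.96)² = 21.48 W m^-2.
Reference equilibrium: T_e = [S(1−α)/(4σ)]^(1/4) = 82.95 K.
TOA radiative forcing: ΔF = −S·Δα/4 = −21.48·(-0.065)/4 = 0.3490 W m^-2.
The Planck feedback parameter is 4σT_e³ = 0.1295 W m^-2/K.
Hence the no-feedback warming is ΔF/(4σT_e³) = 2.70 K.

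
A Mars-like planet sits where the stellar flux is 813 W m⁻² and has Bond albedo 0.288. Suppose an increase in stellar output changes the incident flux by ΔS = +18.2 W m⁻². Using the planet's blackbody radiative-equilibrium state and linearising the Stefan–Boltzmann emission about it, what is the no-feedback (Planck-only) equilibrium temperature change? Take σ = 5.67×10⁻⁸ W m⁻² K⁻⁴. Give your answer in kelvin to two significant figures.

The baseline emission temperature is T_e = 224.8 K.
TOA radiative forcing: ΔF = (1−α)ΔS/4 = 0.712·(+18.2)/4 = 3.240 W m⁻².
Linearising σT⁴ gives d(σT⁴)/dT = 4σT_e³ = 2.575 W m⁻² per K.
So ΔT₀ = 3.240/2.575 = 1.26 K.

1.3 K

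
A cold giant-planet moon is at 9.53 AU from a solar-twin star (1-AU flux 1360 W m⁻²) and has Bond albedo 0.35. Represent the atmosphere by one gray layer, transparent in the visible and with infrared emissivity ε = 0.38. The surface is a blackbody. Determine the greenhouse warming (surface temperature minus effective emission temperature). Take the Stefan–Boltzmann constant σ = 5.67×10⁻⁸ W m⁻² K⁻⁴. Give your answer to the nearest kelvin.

4 K

Flux at the orbit: S = 1360/(9.53)² = 14.97 W m⁻².
The planet radiates to space at T_e = [S(1−α)/(4σ)]^(1/4) = 80.94 K.
For a single slab of emissivity ε, T_s⁴ = 2T_e⁴/(2−ε); thus T_s = 80.94·(1.235)^(1/4) = 85.32 K.
T_s − T_e = 85.32 − 80.94 = 4.378 K.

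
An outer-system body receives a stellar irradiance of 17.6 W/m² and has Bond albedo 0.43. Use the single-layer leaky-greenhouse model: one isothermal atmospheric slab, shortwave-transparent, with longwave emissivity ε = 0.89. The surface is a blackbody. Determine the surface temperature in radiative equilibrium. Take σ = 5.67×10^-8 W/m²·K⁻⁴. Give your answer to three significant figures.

94.5 kelvin

The planet radiates to space at T_e = [S(1−α)/(4σ)]^(1/4) = 81.55 K.
Surface balance with a leaky layer gives σT_s⁴ = σT_e⁴·2/(2−ε), so T_s = T_e·[2/(2−0.89)]^(1/4) = 94.49 K.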